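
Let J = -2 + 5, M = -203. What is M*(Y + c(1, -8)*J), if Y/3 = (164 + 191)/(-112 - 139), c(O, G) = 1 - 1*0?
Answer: 63336/251 ≈ 252.33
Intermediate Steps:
c(O, G) = 1 (c(O, G) = 1 + 0 = 1)
J = 3
Y = -1065/251 (Y = 3*((164 + 191)/(-112 - 139)) = 3*(355/(-251)) = 3*(355*(-1/251)) = 3*(-355/251) = -1065/251 ≈ -4.2430)
M*(Y + c(1, -8)*J) = -203*(-1065/251 + 1*3) = -203*(-1065/251 + 3) = -203*(-312/251) = 63336/251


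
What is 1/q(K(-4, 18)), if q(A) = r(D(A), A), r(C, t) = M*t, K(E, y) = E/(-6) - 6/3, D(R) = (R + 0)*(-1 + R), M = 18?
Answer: -1/24 ≈ -0.041667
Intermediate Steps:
D(R) = R*(-1 + R)
K(E, y) = -2 - E/6 (K(E, y) = E*(-⅙) - 6*⅓ = -E/6 - 2 = -2 - E/6)
r(C, t) = 18*t
q(A) = 18*A
1/q(K(-4, 18)) = 1/(18*(-2 - ⅙*(-4))) = 1/(18*(-2 + ⅔)) = 1/(18*(-4/3)) = 1/(-24) = -1/24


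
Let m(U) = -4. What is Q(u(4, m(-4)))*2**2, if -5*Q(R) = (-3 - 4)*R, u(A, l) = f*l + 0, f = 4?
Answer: -448/5 ≈ -89.600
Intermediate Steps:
u(A, l) = 4*l (u(A, l) = 4*l + 0 = 4*l)
Q(R) = 7*R/5 (Q(R) = -(-3 - 4)*R/5 = -(-7)*R/5 = 7*R/5)
Q(u(4, m(-4)))*2**2 = (7*(4*(-4))/5)*2**2 = ((7/5)*(-16))*4 = -112/5*4 = -448/5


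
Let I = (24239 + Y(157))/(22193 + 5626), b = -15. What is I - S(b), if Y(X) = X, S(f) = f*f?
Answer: -2078293/9273 ≈ -224.12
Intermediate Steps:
S(f) = f²
I = 8132/9273 (I = (24239 + 157)/(22193 + 5626) = 24396/27819 = 24396*(1/27819) = 8132/9273 ≈ 0.87696)
I - S(b) = 8132/9273 - 1*(-15)² = 8132/9273 - 1*225 = 8132/9273 - 225 = -2078293/9273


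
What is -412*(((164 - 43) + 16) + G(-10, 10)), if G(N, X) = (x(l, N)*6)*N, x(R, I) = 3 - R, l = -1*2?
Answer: 67156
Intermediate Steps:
l = -2
G(N, X) = 30*N (G(N, X) = ((3 - 1*(-2))*6)*N = ((3 + 2)*6)*N = (5*6)*N = 30*N)
-412*(((164 - 43) + 16) + G(-10, 10)) = -412*(((164 - 43) + 16) + 30*(-10)) = -412*((121 + 16) - 300) = -412*(137 - 300) = -412*(-163) = 67156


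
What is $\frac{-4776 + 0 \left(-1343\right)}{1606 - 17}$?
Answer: $- \frac{4776}{1589} \approx -3.0057$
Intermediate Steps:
$\frac{-4776 + 0 \left(-1343\right)}{1606 - 17} = \frac{-4776 + 0}{1589} = \left(-4776\right) \frac{1}{1589} = - \frac{4776}{1589}$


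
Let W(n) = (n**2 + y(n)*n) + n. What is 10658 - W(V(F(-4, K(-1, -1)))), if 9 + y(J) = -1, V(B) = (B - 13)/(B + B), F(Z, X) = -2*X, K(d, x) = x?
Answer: 170011/16 ≈ 10626.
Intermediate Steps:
V(B) = (-13 + B)/(2*B) (V(B) = (-13 + B)/((2*B)) = (-13 + B)*(1/(2*B)) = (-13 + B)/(2*B))
y(J) = -10 (y(J) = -9 - 1 = -10)
W(n) = n**2 - 9*n (W(n) = (n**2 - 10*n) + n = n**2 - 9*n)
10658 - W(V(F(-4, K(-1, -1)))) = 10658 - (-13 - 2*(-1))/(2*((-2*(-1))))*(-9 + (-13 - 2*(-1))/(2*((-2*(-1))))) = 10658 - (1/2)*(-13 + 2)/2*(-9 + (1/2)*(-13 + 2)/2) = 10658 - (1/2)*(1/2)*(-11)*(-9 + (1/2)*(1/2)*(-11)) = 10658 - (-11)*(-9 - 11/4)/4 = 10658 - (-11)*(-47)/(4*4) = 10658 - 1*517/16 = 10658 - 517/16 = 170011/16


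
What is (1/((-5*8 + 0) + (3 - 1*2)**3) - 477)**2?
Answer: 346108816/1521 ≈ 2.2755e+5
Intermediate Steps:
(1/((-5*8 + 0) + (3 - 1*2)**3) - 477)**2 = (1/((-40 + 0) + (3 - 2)**3) - 477)**2 = (1/(-40 + 1**3) - 477)**2 = (1/(-40 + 1) - 477)**2 = (1/(-39) - 477)**2 = (-1/39 - 477)**2 = (-18604/39)**2 = 346108816/1521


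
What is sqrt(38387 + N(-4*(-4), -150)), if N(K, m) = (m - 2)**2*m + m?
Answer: I*sqrt(3427363) ≈ 1851.3*I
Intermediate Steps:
N(K, m) = m + m*(-2 + m)**2 (N(K, m) = (-2 + m)**2*m + m = m*(-2 + m)**2 + m = m + m*(-2 + m)**2)
sqrt(38387 + N(-4*(-4), -150)) = sqrt(38387 - 150*(1 + (-2 - 150)**2)) = sqrt(38387 - 150*(1 + (-152)**2)) = sqrt(38387 - 150*(1 + 23104)) = sqrt(38387 - 150*23105) = sqrt(38387 - 3465750) = sqrt(-3427363) = I*sqrt(3427363)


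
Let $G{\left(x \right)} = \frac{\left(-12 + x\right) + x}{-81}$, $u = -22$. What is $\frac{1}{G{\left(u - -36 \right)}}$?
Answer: $- \frac{81}{16} \approx -5.0625$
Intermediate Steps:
$G{\left(x \right)} = \frac{4}{27} - \frac{2 x}{81}$ ($G{\left(x \right)} = \left(-12 + 2 x\right) \left(- \frac{1}{81}\right) = \frac{4}{27} - \frac{2 x}{81}$)
$\frac{1}{G{\left(u - -36 \right)}} = \frac{1}{\frac{4}{27} - \frac{2 \left(-22 - -36\right)}{81}} = \frac{1}{\frac{4}{27} - \frac{2 \left(-22 + 36\right)}{81}} = \frac{1}{\frac{4}{27} - \frac{28}{81}} = \frac{1}{- \frac{16}{81}} = - \frac{81}{16}$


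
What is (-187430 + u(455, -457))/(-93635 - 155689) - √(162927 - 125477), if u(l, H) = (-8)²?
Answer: 93683/124662 - 5*√1498 ≈ -192.77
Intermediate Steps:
u(l, H) = 64
(-187430 + u(455, -457))/(-93635 - 155689) - √(162927 - 125477) = (-187430 + 64)/(-93635 - 155689) - √(162927 - 125477) = -187366/(-249324) - √37450 = -187366*(-1/249324) - 5*√1498 = 93683/124662 - 5*√1498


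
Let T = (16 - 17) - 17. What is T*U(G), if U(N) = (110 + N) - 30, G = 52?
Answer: -2376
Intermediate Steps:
T = -18 (T = -1 - 17 = -18)
U(N) = 80 + N
T*U(G) = -18*(80 + 52) = -18*132 = -2376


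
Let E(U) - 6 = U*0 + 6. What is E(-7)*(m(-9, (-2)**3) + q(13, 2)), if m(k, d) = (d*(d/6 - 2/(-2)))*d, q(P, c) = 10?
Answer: -136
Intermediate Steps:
m(k, d) = d**2*(1 + d/6) (m(k, d) = (d*(d*(1/6) - 2*(-1/2)))*d = (d*(d/6 + 1))*d = (d*(1 + d/6))*d = d**2*(1 + d/6))
E(U) = 12 (E(U) = 6 + (U*0 + 6) = 6 + (0 + 6) = 6 + 6 = 12)
E(-7)*(m(-9, (-2)**3) + q(13, 2)) = 12*(((-2)**3)**2*(6 + (-2)**3)/6 + 10) = 12*((1/6)*(-8)**2*(6 - 8) + 10) = 12*((1/6)*64*(-2) + 10) = 12*(-64/3 + 10) = 12*(-34/3) = -136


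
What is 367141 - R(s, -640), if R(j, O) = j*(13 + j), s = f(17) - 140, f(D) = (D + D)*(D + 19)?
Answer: -822007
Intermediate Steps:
f(D) = 2*D*(19 + D) (f(D) = (2*D)*(19 + D) = 2*D*(19 + D))
s = 1084 (s = 2*17*(19 + 17) - 140 = 2*17*36 - 140 = 1224 - 140 = 1084)
367141 - R(s, -640) = 367141 - 1084*(13 + 1084) = 367141 - 1084*1097 = 367141 - 1*1189148 = 367141 - 1189148 = -822007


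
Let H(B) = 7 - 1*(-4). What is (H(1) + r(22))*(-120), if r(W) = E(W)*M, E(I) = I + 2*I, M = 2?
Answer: -17160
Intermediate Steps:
H(B) = 11 (H(B) = 7 + 4 = 11)
E(I) = 3*I
r(W) = 6*W (r(W) = (3*W)*2 = 6*W)
(H(1) + r(22))*(-120) = (11 + 6*22)*(-120) = (11 + 132)*(-120) = 143*(-120) = -17160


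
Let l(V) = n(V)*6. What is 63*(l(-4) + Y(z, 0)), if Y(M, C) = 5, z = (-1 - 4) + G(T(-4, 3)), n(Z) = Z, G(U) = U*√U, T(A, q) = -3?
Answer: -1197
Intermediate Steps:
G(U) = U^(3/2)
z = -5 - 3*I*√3 (z = (-1 - 4) + (-3)^(3/2) = -5 - 3*I*√3 ≈ -5.0 - 5.1962*I)
l(V) = 6*V (l(V) = V*6 = 6*V)
63*(l(-4) + Y(z, 0)) = 63*(6*(-4) + 5) = 63*(-24 + 5) = 63*(-19) = -1197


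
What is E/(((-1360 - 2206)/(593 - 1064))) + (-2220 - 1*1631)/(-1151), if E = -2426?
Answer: -650726440/2052233 ≈ -317.08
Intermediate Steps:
E/(((-1360 - 2206)/(593 - 1064))) + (-2220 - 1*1631)/(-1151) = -2426*(593 - 1064)/(-1360 - 2206) + (-2220 - 1*1631)/(-1151) = -2426/((-3566/(-471))) + (-2220 - 1631)*(-1/1151) = -2426/((-3566*(-1/471))) - 3851*(-1/1151) = -2426/3566/471 + 3851/1151 = -2426*471/3566 + 3851/1151 = -571323/1783 + 3851/1151 = -650726440/2052233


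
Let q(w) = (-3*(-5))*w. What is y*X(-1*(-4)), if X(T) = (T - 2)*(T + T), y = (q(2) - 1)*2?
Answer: 928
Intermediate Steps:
q(w) = 15*w
y = 58 (y = (15*2 - 1)*2 = (30 - 1)*2 = 29*2 = 58)
X(T) = 2*T*(-2 + T) (X(T) = (-2 + T)*(2*T) = 2*T*(-2 + T))
y*X(-1*(-4)) = 58*(2*(-1*(-4))*(-2 - 1*(-4))) = 58*(2*4*(-2 + 4)) = 58*(2*4*2) = 58*16 = 928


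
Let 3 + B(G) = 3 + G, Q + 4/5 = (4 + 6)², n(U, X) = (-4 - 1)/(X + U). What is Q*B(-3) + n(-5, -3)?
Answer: -11879/40 ≈ -296.98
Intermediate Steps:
n(U, X) = -5/(U + X)
Q = 496/5 (Q = -⅘ + (4 + 6)² = -⅘ + 10² = -⅘ + 100 = 496/5 ≈ 99.200)
B(G) = G (B(G) = -3 + (3 + G) = G)
Q*B(-3) + n(-5, -3) = (496/5)*(-3) - 5/(-5 - 3) = -1488/5 - 5/(-8) = -1488/5 - 5*(-⅛) = -1488/5 + 5/8 = -11879/40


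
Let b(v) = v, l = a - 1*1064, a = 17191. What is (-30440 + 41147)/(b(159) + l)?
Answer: 10707/16286 ≈ 0.65744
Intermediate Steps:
l = 16127 (l = 17191 - 1*1064 = 17191 - 1064 = 16127)
(-30440 + 41147)/(b(159) + l) = (-30440 + 41147)/(159 + 16127) = 10707/16286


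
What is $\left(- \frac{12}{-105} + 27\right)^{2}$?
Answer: $\frac{900601}{1225} \approx 735.18$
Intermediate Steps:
$\left(- \frac{12}{-105} + 27\right)^{2} = \left(\left(-12\right) \left(- \frac{1}{105}\right) + 27\right)^{2} = \left(\frac{4}{35} + 27\right)^{2} = \left(\frac{949}{35}\right)^{2} = \frac{900601}{1225}$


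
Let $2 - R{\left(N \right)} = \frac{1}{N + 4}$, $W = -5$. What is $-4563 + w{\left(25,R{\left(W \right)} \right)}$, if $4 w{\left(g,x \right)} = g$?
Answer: $- \frac{18227}{4} \approx -4556.8$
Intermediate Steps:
$R{\left(N \right)} = 2 - \frac{1}{4 + N}$ ($R{\left(N \right)} = 2 - \frac{1}{N + 4} = 2 - \frac{1}{4 + N}$)
$w{\left(g,x \right)} = \frac{g}{4}$
$-4563 + w{\left(25,R{\left(W \right)} \right)} = -4563 + \frac{1}{4} \cdot 25 = -4563 + \frac{25}{4} = - \frac{18227}{4}$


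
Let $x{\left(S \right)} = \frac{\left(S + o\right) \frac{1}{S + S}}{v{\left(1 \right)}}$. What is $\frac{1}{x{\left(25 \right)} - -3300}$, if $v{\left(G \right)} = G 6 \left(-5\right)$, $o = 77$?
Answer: $\frac{250}{824983} \approx 0.00030304$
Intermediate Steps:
$v{\left(G \right)} = - 30 G$ ($v{\left(G \right)} = 6 G \left(-5\right) = - 30 G$)
$x{\left(S \right)} = - \frac{77 + S}{60 S}$ ($x{\left(S \right)} = \frac{\left(S + 77\right) \frac{1}{S + S}}{\left(-30\right) 1} = \frac{\left(77 + S\right) \frac{1}{2 S}}{-30} = \left(77 + S\right) \frac{1}{2 S} \left(- \frac{1}{30}\right) = \frac{77 + S}{2 S} \left(- \frac{1}{30}\right) = - \frac{77 + S}{60 S}$)
$\frac{1}{x{\left(25 \right)} - -3300} = \frac{1}{\frac{-77 - 25}{60 \cdot 25} - -3300} = \frac{1}{\frac{1}{60} \cdot \frac{1}{25} \left(-77 - 25\right) + 3300} = \frac{1}{\frac{1}{60} \cdot \frac{1}{25} \left(-102\right) + 3300} = \frac{1}{- \frac{17}{250} + 3300} = \frac{1}{\frac{824983}{250}} = \frac{250}{824983}$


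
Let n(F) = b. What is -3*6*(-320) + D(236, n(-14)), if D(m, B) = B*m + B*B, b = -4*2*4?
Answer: -768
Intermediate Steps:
b = -32 (b = -8*4 = -32)
n(F) = -32
D(m, B) = B**2 + B*m (D(m, B) = B*m + B**2 = B**2 + B*m)
-3*6*(-320) + D(236, n(-14)) = -3*6*(-320) - 32*(-32 + 236) = -18*(-320) - 32*204 = 5760 - 6528 = -768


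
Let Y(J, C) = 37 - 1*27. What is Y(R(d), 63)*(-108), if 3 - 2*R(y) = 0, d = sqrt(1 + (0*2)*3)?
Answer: -1080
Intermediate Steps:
d = 1 (d = sqrt(1 + 0*3) = sqrt(1 + 0) = sqrt(1) = 1)
R(y) = 3/2 (R(y) = 3/2 - 1/2*0 = 3/2 + 0 = 3/2)
Y(J, C) = 10 (Y(J, C) = 37 - 27 = 10)
Y(R(d), 63)*(-108) = 10*(-108) = -1080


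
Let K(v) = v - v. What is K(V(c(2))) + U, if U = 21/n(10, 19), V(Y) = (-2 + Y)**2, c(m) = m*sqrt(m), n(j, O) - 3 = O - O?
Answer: 7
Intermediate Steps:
n(j, O) = 3 (n(j, O) = 3 + (O - O) = 3 + 0 = 3)
c(m) = m**(3/2)
K(v) = 0
U = 7 (U = 21/3 = 21*(1/3) = 7)
K(V(c(2))) + U = 0 + 7 = 7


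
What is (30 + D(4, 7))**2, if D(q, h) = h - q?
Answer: 1089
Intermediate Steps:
(30 + D(4, 7))**2 = (30 + (7 - 1*4))**2 = (30 + (7 - 4))**2 = (30 + 3)**2 = 33**2 = 1089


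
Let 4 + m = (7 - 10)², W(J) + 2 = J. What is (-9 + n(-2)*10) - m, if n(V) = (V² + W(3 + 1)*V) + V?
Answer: -34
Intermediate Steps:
W(J) = -2 + J
n(V) = V² + 3*V (n(V) = (V² + (-2 + (3 + 1))*V) + V = (V² + (-2 + 4)*V) + V = (V² + 2*V) + V = V² + 3*V)
m = 5 (m = -4 + (7 - 10)² = -4 + (-3)² = -4 + 9 = 5)
(-9 + n(-2)*10) - m = (-9 - 2*(3 - 2)*10) - 1*5 = (-9 - 2*1*10) - 5 = (-9 - 2*10) - 5 = (-9 - 20) - 5 = -29 - 5 = -34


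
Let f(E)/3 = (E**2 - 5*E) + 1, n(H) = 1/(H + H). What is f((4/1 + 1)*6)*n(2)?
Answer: 2253/4 ≈ 563.25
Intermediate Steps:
n(H) = 1/(2*H)
f(E) = 3 - 15*E + 3*E**2 (f(E) = 3*((E**2 - 5*E) + 1) = 3*(1 + E**2 - 5*E) = 3 - 15*E + 3*E**2)
f((4/1 + 1)*6)*n(2) = (3 - 15*(4/1 + 1)*6 + 3*((4/1 + 1)*6)**2)*((1/2)/2) = (3 - 15*(4*1 + 1)*6 + 3*((4*1 + 1)*6)**2)*((1/2)*(1/2)) = (3 - 15*(4 + 1)*6 + 3*((4 + 1)*6)**2)*(1/4) = (3 - 75*6 + 3*(5*6)**2)*(1/4) = (3 - 15*30 + 3*30**2)*(1/4) = (3 - 450 + 3*900)*(1/4) = (3 - 450 + 2700)*(1/4) = 2253*(1/4) = 2253/4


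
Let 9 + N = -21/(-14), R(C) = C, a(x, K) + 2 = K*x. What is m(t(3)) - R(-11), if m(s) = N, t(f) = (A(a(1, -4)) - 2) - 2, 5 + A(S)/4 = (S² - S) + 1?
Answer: 7/2 ≈ 3.5000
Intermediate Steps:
a(x, K) = -2 + K*x
A(S) = -16 - 4*S + 4*S² (A(S) = -20 + 4*((S² - S) + 1) = -20 + 4*(1 + S² - S) = -20 + (4 - 4*S + 4*S²) = -16 - 4*S + 4*S²)
t(f) = 148 (t(f) = ((-16 - 4*(-2 - 4*1) + 4*(-2 - 4*1)²) - 2) - 2 = ((-16 - 4*(-2 - 4) + 4*(-2 - 4)²) - 2) - 2 = ((-16 - 4*(-6) + 4*(-6)²) - 2) - 2 = ((-16 + 24 + 4*36) - 2) - 2 = ((-16 + 24 + 144) - 2) - 2 = (152 - 2) - 2 = 150 - 2 = 148)
N = -15/2 (N = -9 - 21/(-14) = -9 - 21*(-1/14) = -9 + 3/2 = -15/2 ≈ -7.5000)
m(s) = -15/2
m(t(3)) - R(-11) = -15/2 - 1*(-11) = -15/2 + 11 = 7/2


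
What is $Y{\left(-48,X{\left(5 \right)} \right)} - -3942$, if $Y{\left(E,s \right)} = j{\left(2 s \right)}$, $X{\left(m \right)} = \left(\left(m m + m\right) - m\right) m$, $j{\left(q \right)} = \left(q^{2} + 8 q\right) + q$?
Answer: $68692$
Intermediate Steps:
$j{\left(q \right)} = q^{2} + 9 q$
$X{\left(m \right)} = m^{3}$ ($X{\left(m \right)} = \left(\left(m^{2} + m\right) - m\right) m = \left(\left(m + m^{2}\right) - m\right) m = m^{2} m = m^{3}$)
$Y{\left(E,s \right)} = 2 s \left(9 + 2 s\right)$
$Y{\left(-48,X{\left(5 \right)} \right)} - -3942 = 2 \cdot 5^{3} \left(9 + 2 \cdot 5^{3}\right) - -3942 = 2 \cdot 125 \left(9 + 2 \cdot 125\right) + 3942 = 2 \cdot 125 \left(9 + 250\right) + 3942 = 2 \cdot 125 \cdot 259 + 3942 = 64750 + 3942 = 68692$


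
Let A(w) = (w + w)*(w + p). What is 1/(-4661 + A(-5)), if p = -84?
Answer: -1/3771 ≈ -0.00026518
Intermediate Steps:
A(w) = 2*w*(-84 + w) (A(w) = (w + w)*(w - 84) = (2*w)*(-84 + w) = 2*w*(-84 + w))
1/(-4661 + A(-5)) = 1/(-4661 + 2*(-5)*(-84 - 5)) = 1/(-4661 + 2*(-5)*(-89)) = 1/(-4661 + 890) = 1/(-3771) = -1/3771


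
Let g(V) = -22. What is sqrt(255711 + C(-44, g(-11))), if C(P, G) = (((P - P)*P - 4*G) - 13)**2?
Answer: 2*sqrt(65334) ≈ 511.21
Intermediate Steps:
C(P, G) = (-13 - 4*G)**2 (C(P, G) = ((0*P - 4*G) - 13)**2 = ((0 - 4*G) - 13)**2 = (-4*G - 13)**2 = (-13 - 4*G)**2)
sqrt(255711 + C(-44, g(-11))) = sqrt(255711 + (13 + 4*(-22))**2) = sqrt(255711 + (13 - 88)**2) = sqrt(255711 + (-75)**2) = sqrt(255711 + 5625) = sqrt(261336) = 2*sqrt(65334)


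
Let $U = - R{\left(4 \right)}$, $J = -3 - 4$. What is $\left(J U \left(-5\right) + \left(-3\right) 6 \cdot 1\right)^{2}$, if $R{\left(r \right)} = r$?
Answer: $24964$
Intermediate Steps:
$J = -7$
$U = -4$ ($U = \left(-1\right) 4 = -4$)
$\left(J U \left(-5\right) + \left(-3\right) 6 \cdot 1\right)^{2} = \left(\left(-7\right) \left(-4\right) \left(-5\right) + \left(-3\right) 6 \cdot 1\right)^{2} = \left(28 \left(-5\right) - 18\right)^{2} = \left(-140 - 18\right)^{2} = \left(-158\right)^{2} = 24964$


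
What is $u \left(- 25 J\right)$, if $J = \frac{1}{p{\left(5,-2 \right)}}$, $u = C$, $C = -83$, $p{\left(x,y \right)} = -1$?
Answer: $-2075$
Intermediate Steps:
$u = -83$
$J = -1$ ($J = \frac{1}{-1} = -1$)
$u \left(- 25 J\right) = - 83 \left(\left(-25\right) \left(-1\right)\right) = \left(-83\right) 25 = -2075$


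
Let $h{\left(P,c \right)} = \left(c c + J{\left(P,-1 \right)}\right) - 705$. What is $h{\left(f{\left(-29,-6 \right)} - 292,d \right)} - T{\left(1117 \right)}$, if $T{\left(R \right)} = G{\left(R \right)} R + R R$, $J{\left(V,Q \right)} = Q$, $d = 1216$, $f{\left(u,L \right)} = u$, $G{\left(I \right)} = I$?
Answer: $-1017428$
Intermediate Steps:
$T{\left(R \right)} = 2 R^{2}$ ($T{\left(R \right)} = R R + R R = R^{2} + R^{2} = 2 R^{2}$)
$h{\left(P,c \right)} = -706 + c^{2}$ ($h{\left(P,c \right)} = \left(c c - 1\right) - 705 = \left(c^{2} - 1\right) - 705 = \left(-1 + c^{2}\right) - 705 = -706 + c^{2}$)
$h{\left(f{\left(-29,-6 \right)} - 292,d \right)} - T{\left(1117 \right)} = \left(-706 + 1216^{2}\right) - 2 \cdot 1117^{2} = \left(-706 + 1478656\right) - 2 \cdot 1247689 = 1477950 - 2495378 = -1017428$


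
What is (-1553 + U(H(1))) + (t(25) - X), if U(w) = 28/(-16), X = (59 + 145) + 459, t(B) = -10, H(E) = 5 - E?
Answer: -8911/4 ≈ -2227.8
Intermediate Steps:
X = 663 (X = 204 + 459 = 663)
U(w) = -7/4 (U(w) = 28*(-1/16) = -7/4)
(-1553 + U(H(1))) + (t(25) - X) = (-1553 - 7/4) + (-10 - 1*663) = -6219/4 + (-10 - 663) = -6219/4 - 673 = -8911/4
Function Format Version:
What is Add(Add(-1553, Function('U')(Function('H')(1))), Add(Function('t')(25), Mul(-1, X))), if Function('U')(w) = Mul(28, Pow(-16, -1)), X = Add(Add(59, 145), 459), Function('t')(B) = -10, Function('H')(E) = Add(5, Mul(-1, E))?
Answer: Rational(-8911, 4) ≈ -2227.8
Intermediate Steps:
X = 663 (X = Add(204, 459) = 663)
Function('U')(w) = Rational(-7, 4) (Function('U')(w) = Mul(28, Rational(-1, 16)) = Rational(-7, 4))
Add(Add(-1553, Function('U')(Function('H')(1))), Add(Function('t')(25), Mul(-1, X))) = Add(Add(-1553, Rational(-7, 4)), Add(-10, Mul(-1, 663))) = Add(Rational(-6219, 4), Add(-10, -663)) = Add(Rational(-6219, 4), -673) = Rational(-8911, 4)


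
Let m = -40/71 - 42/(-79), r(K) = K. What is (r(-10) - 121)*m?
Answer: 23318/5609 ≈ 4.1572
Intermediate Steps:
m = -178/5609 (m = -40*1/71 - 42*(-1/79) = -40/71 + 42/79 = -178/5609 ≈ -0.031735)
(r(-10) - 121)*m = (-10 - 121)*(-178/5609) = -131*(-178/5609) = 23318/5609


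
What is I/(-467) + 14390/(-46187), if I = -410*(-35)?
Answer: -669503580/21569329 ≈ -31.040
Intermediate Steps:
I = 14350
I/(-467) + 14390/(-46187) = 14350/(-467) + 14390/(-46187) = 14350*(-1/467) + 14390*(-1/46187) = -14350/467 - 14390/46187 = -669503580/21569329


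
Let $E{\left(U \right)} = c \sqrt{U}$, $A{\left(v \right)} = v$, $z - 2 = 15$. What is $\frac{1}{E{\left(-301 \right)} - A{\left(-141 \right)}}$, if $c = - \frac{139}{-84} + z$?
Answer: $\frac{142128}{125626075} - \frac{18804 i \sqrt{301}}{125626075} \approx 0.0011314 - 0.0025969 i$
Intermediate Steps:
$z = 17$ ($z = 2 + 15 = 17$)
$c = \frac{1567}{84}$ ($c = - \frac{139}{-84} + 17 = \left(-139\right) \left(- \frac{1}{84}\right) + 17 = \frac{139}{84} + 17 = \frac{1567}{84} \approx 18.655$)
$E{\left(U \right)} = \frac{1567 \sqrt{U}}{84}$
$\frac{1}{E{\left(-301 \right)} - A{\left(-141 \right)}} = \frac{1}{\frac{1567 \sqrt{-301}}{84} - -141} = \frac{1}{\frac{1567 i \sqrt{301}}{84} + 141} = \frac{1}{141 + \frac{1567 i \sqrt{301}}{84}}$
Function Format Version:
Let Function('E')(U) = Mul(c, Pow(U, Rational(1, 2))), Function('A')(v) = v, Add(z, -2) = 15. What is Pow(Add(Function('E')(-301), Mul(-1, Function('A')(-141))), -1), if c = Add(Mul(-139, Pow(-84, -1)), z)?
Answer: Add(Rational(142128, 125626075), Mul(Rational(-18804, 125626075), I, Pow(301, Rational(1, 2)))) ≈ Add(0.0011314, Mul(-0.0025969, I))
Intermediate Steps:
z = 17 (z = Add(2, 15) = 17)
c = Rational(1567, 84) (c = Add(Mul(-139, Pow(-84, -1)), 17) = Add(Mul(-139, Rational(-1, 84)), 17) = Add(Rational(139, 84), 17) = Rational(1567, 84) ≈ 18.655)
Function('E')(U) = Mul(Rational(1567, 84), Pow(U, Rational(1, 2)))
Pow(Add(Function('E')(-301), Mul(-1, Function('A')(-141))), -1) = Pow(Add(Mul(Rational(1567, 84), Pow(-301, Rational(1, 2))), Mul(-1, -141)), -1) = Pow(Add(Mul(Rational(1567, 84), Mul(I, Pow(301, Rational(1, 2)))), 141), -1) = Pow(Add(Mul(Rational(1567, 84), I, Pow(301, Rational(1, 2))), 141), -1) = Pow(Add(141, Mul(Rational(1567, 84), I, Pow(301, Rational(1, 2)))), -1)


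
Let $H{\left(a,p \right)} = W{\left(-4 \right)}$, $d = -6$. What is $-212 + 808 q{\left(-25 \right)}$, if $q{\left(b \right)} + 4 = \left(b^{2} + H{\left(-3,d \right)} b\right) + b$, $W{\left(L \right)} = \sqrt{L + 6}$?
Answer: $481356 - 20200 \sqrt{2} \approx 4.5279 \cdot 10^{5}$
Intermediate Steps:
$W{\left(L \right)} = \sqrt{6 + L}$
$H{\left(a,p \right)} = \sqrt{2}$ ($H{\left(a,p \right)} = \sqrt{6 - 4} = \sqrt{2}$)
$q{\left(b \right)} = -4 + b + b^{2} + b \sqrt{2}$ ($q{\left(b \right)} = -4 + \left(\left(b^{2} + \sqrt{2} b\right) + b\right) = -4 + \left(\left(b^{2} + b \sqrt{2}\right) + b\right) = -4 + \left(b + b^{2} + b \sqrt{2}\right) = -4 + b + b^{2} + b \sqrt{2}$)
$-212 + 808 q{\left(-25 \right)} = -212 + 808 \left(-4 - 25 + \left(-25\right)^{2} - 25 \sqrt{2}\right) = -212 + 808 \left(-4 - 25 + 625 - 25 \sqrt{2}\right) = -212 + 808 \left(596 - 25 \sqrt{2}\right) = -212 + \left(481568 - 20200 \sqrt{2}\right) = 481356 - 20200 \sqrt{2}$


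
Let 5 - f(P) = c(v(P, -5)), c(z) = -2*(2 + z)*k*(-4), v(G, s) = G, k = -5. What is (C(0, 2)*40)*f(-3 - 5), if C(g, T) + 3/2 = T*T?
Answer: -23500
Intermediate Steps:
C(g, T) = -3/2 + T² (C(g, T) = -3/2 + T*T = -3/2 + T²)
c(z) = -80 - 40*z (c(z) = -2*(2 + z)*(-5)*(-4) = -2*(-10 - 5*z)*(-4) = (20 + 10*z)*(-4) = -80 - 40*z)
f(P) = 85 + 40*P (f(P) = 5 - (-80 - 40*P) = 5 + (80 + 40*P) = 85 + 40*P)
(C(0, 2)*40)*f(-3 - 5) = ((-3/2 + 2²)*40)*(85 + 40*(-3 - 5)) = ((-3/2 + 4)*40)*(85 + 40*(-8)) = ((5/2)*40)*(85 - 320) = 100*(-235) = -23500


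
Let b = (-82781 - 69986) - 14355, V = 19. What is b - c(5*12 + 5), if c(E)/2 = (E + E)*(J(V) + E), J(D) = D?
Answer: -188962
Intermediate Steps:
c(E) = 4*E*(19 + E) (c(E) = 2*((E + E)*(19 + E)) = 2*((2*E)*(19 + E)) = 2*(2*E*(19 + E)) = 4*E*(19 + E))
b = -167122 (b = -152767 - 14355 = -167122)
b - c(5*12 + 5) = -167122 - 4*(5*12 + 5)*(19 + (5*12 + 5)) = -167122 - 4*(60 + 5)*(19 + (60 + 5)) = -167122 - 4*65*(19 + 65) = -167122 - 4*65*84 = -167122 - 1*21840 = -167122 - 21840 = -188962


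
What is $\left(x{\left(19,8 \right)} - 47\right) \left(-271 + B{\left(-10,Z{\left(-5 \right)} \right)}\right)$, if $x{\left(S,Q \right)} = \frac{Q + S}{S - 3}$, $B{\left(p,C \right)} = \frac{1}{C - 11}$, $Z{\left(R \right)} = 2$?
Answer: $\frac{221125}{18} \approx 12285.0$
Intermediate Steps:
$B{\left(p,C \right)} = \frac{1}{-11 + C}$
$x{\left(S,Q \right)} = \frac{Q + S}{-3 + S}$
$\left(x{\left(19,8 \right)} - 47\right) \left(-271 + B{\left(-10,Z{\left(-5 \right)} \right)}\right) = \left(\frac{8 + 19}{-3 + 19} - 47\right) \left(-271 + \frac{1}{-11 + 2}\right) = \left(\frac{1}{16} \cdot 27 - 47\right) \left(-271 + \frac{1}{-9}\right) = \left(\frac{1}{16} \cdot 27 - 47\right) \left(-271 - \frac{1}{9}\right) = \left(\frac{27}{16} - 47\right) \left(- \frac{2440}{9}\right) = \left(- \frac{725}{16}\right) \left(- \frac{2440}{9}\right) = \frac{221125}{18}$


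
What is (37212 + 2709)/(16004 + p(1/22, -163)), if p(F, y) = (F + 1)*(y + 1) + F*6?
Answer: 439131/174184 ≈ 2.5211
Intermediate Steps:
p(F, y) = 6*F + (1 + F)*(1 + y) (p(F, y) = (1 + F)*(1 + y) + 6*F = 6*F + (1 + F)*(1 + y))
(37212 + 2709)/(16004 + p(1/22, -163)) = (37212 + 2709)/(16004 + (1 - 163 + 7/22 - 163/22)) = 39921/(16004 + (1 - 163 + 7*(1/22) + (1/22)*(-163))) = 39921/(16004 + (1 - 163 + 7/22 - 163/22)) = 39921/(16004 - 1860/11) = 39921/(174184/11) = 39921*(11/174184) = 439131/174184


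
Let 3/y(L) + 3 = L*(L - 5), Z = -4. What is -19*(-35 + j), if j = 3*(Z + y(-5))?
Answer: 41800/47 ≈ 889.36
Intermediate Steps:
y(L) = 3/(-3 + L*(-5 + L)) (y(L) = 3/(-3 + L*(L - 5)) = 3/(-3 + L*(-5 + L)))
j = -555/47 (j = 3*(-4 + 3/(-3 + (-5)² - 5*(-5))) = 3*(-4 + 3/(-3 + 25 + 25)) = 3*(-4 + 3/47) = 3*(-185/47) = -555/47 ≈ -11.809)
-19*(-35 + j) = -19*(-35 - 555/47) = -19*(-2200/47) = 41800/47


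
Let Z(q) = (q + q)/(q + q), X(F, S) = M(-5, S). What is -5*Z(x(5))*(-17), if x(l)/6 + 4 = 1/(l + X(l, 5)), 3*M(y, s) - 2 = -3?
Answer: 85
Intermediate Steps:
M(y, s) = -1/3 (M(y, s) = 2/3 + (1/3)*(-3) = 2/3 - 1 = -1/3)
X(F, S) = -1/3
x(l) = -24 + 6/(-1/3 + l) (x(l) = -24 + 6/(l - 1/3) = -24 + 6/(-1/3 + l))
Z(q) = 1 (Z(q) = (2*q)/((2*q)) = (2*q)*(1/(2*q)) = 1)
-5*Z(x(5))*(-17) = -5*1*(-17) = -5*(-17) = 85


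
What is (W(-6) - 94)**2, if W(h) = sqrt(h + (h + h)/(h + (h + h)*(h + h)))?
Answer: 203088/23 - 376*I*sqrt(805)/23 ≈ 8829.9 - 463.83*I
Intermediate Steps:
W(h) = sqrt(h + 2*h/(h + 4*h**2)) (W(h) = sqrt(h + (2*h)/(h + (2*h)*(2*h))) = sqrt(h + (2*h)/(h + 4*h**2)) = sqrt(h + 2*h/(h + 4*h**2)))
(W(-6) - 94)**2 = (sqrt((2 - 6*(1 + 4*(-6)))/(1 + 4*(-6))) - 94)**2 = (sqrt((2 - 6*(1 - 24))/(1 - 24)) - 94)**2 = (sqrt((2 - 6*(-23))/(-23)) - 94)**2 = (sqrt(-(2 + 138)/23) - 94)**2 = (sqrt(-1/23*140) - 94)**2 = (sqrt(-140/23) - 94)**2 = (2*I*sqrt(805)/23 - 94)**2 = (-94 + 2*I*sqrt(805)/23)**2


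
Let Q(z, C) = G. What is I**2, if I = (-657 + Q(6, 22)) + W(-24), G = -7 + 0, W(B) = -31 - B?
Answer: 450241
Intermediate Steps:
G = -7
Q(z, C) = -7
I = -671 (I = (-657 - 7) + (-31 - 1*(-24)) = -664 + (-31 + 24) = -664 - 7 = -671)
I**2 = (-671)**2 = 450241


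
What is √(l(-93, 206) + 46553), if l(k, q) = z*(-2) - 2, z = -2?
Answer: √46555 ≈ 215.77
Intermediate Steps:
l(k, q) = 2 (l(k, q) = -2*(-2) - 2 = 4 - 2 = 2)
√(l(-93, 206) + 46553) = √(2 + 46553) = √46555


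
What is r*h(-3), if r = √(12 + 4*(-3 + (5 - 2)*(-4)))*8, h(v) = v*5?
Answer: -480*I*√3 ≈ -831.38*I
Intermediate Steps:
h(v) = 5*v
r = 32*I*√3 (r = √(12 + 4*(-3 + 3*(-4)))*8 = √(12 + 4*(-3 - 12))*8 = √(12 + 4*(-15))*8 = √(12 - 60)*8 = √(-48)*8 = (4*I*√3)*8 = 32*I*√3 ≈ 55.426*I)
r*h(-3) = (32*I*√3)*(5*(-3)) = (32*I*√3)*(-15) = -480*I*√3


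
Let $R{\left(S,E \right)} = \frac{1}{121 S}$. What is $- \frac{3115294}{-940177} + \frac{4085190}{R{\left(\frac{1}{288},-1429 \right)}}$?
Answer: $\frac{3688396034277}{2148976} \approx 1.7164 \cdot 10^{6}$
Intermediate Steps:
$R{\left(S,E \right)} = \frac{1}{121 S}$
$- \frac{3115294}{-940177} + \frac{4085190}{R{\left(\frac{1}{288},-1429 \right)}} = - \frac{3115294}{-940177} + \frac{4085190}{\frac{1}{121} \frac{1}{\frac{1}{288}}} = \left(-3115294\right) \left(- \frac{1}{940177}\right) + \frac{4085190}{\frac{1}{121} \frac{1}{\frac{1}{288}}} = \frac{445042}{134311} + \frac{4085190}{\frac{1}{121} \cdot 288} = \frac{445042}{134311} + \frac{4085190}{\frac{288}{121}} = \frac{445042}{134311} + 4085190 \cdot \frac{121}{288} = \frac{445042}{134311} + \frac{27461555}{16} = \frac{3688396034277}{2148976}$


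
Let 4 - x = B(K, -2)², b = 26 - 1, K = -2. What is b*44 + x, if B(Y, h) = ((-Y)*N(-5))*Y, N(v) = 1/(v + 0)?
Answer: 27584/25 ≈ 1103.4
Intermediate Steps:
N(v) = 1/v
b = 25
B(Y, h) = Y²/5 (B(Y, h) = (-Y/(-5))*Y = (-Y*(-⅕))*Y = (Y/5)*Y = Y²/5)
x = 84/25 (x = 4 - ((⅕)*(-2)²)² = 4 - ((⅕)*4)² = 4 - (⅘)² = 4 - 1*16/25 = 4 - 16/25 = 84/25 ≈ 3.3600)
b*44 + x = 25*44 + 84/25 = 1100 + 84/25 = 27584/25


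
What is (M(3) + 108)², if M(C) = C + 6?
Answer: 13689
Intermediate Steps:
M(C) = 6 + C
(M(3) + 108)² = ((6 + 3) + 108)² = (9 + 108)² = 117² = 13689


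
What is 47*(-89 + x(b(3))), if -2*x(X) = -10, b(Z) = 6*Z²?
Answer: -3948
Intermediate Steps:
x(X) = 5 (x(X) = -½*(-10) = 5)
47*(-89 + x(b(3))) = 47*(-89 + 5) = 47*(-84) = -3948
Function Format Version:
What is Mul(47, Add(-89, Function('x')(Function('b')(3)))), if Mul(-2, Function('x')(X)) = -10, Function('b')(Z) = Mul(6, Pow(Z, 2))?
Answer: -3948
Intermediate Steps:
Function('x')(X) = 5 (Function('x')(X) = Mul(Rational(-1, 2), -10) = 5)
Mul(47, Add(-89, Function('x')(Function('b')(3)))) = Mul(47, Add(-89, 5)) = Mul(47, -84) = -3948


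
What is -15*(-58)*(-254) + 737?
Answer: -220243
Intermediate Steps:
-15*(-58)*(-254) + 737 = 870*(-254) + 737 = -220980 + 737 = -220243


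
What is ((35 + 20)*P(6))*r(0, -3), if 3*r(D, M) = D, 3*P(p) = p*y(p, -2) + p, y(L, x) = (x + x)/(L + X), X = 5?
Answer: 0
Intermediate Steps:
y(L, x) = 2*x/(5 + L) (y(L, x) = (x + x)/(L + 5) = (2*x)/(5 + L) = 2*x/(5 + L))
P(p) = p/3 - 4*p/(3*(5 + p)) (P(p) = (p*(2*(-2)/(5 + p)) + p)/3 = (p*(-4/(5 + p)) + p)/3 = (-4*p/(5 + p) + p)/3 = (p - 4*p/(5 + p))/3 = p/3 - 4*p/(3*(5 + p)))
r(D, M) = D/3
((35 + 20)*P(6))*r(0, -3) = ((35 + 20)*((⅓)*6*(1 + 6)/(5 + 6)))*((⅓)*0) = (55*((⅓)*6*7/11))*0 = (55*((⅓)*6*(1/11)*7))*0 = (55*(14/11))*0 = 70*0 = 0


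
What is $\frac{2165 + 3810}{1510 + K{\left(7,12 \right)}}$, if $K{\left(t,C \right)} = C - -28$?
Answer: $\frac{239}{62} \approx 3.8548$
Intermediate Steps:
$K{\left(t,C \right)} = 28 + C$ ($K{\left(t,C \right)} = C + 28 = 28 + C$)
$\frac{2165 + 3810}{1510 + K{\left(7,12 \right)}} = \frac{2165 + 3810}{1510 + \left(28 + 12\right)} = \frac{5975}{1510 + 40} = \frac{5975}{1550} = 5975 \cdot \frac{1}{1550} = \frac{239}{62}$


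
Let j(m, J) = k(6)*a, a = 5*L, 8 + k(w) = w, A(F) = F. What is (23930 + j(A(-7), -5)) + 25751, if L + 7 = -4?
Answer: 49791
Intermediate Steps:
L = -11 (L = -7 - 4 = -11)
k(w) = -8 + w
a = -55 (a = 5*(-11) = -55)
j(m, J) = 110 (j(m, J) = (-8 + 6)*(-55) = -2*(-55) = 110)
(23930 + j(A(-7), -5)) + 25751 = (23930 + 110) + 25751 = 24040 + 25751 = 49791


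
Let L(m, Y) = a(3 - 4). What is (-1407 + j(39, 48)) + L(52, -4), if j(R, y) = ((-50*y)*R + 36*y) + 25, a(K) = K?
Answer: -93255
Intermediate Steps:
L(m, Y) = -1 (L(m, Y) = 3 - 4 = -1)
j(R, y) = 25 + 36*y - 50*R*y (j(R, y) = (-50*R*y + 36*y) + 25 = (36*y - 50*R*y) + 25 = 25 + 36*y - 50*R*y)
(-1407 + j(39, 48)) + L(52, -4) = (-1407 + (25 + 36*48 - 50*39*48)) - 1 = (-1407 + (25 + 1728 - 93600)) - 1 = (-1407 - 91847) - 1 = -93254 - 1 = -93255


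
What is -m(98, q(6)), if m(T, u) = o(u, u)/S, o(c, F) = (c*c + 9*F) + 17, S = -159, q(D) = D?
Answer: 107/159 ≈ 0.67296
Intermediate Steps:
o(c, F) = 17 + c² + 9*F (o(c, F) = (c² + 9*F) + 17 = 17 + c² + 9*F)
m(T, u) = -17/159 - 3*u/53 - u²/159 (m(T, u) = (17 + u² + 9*u)/(-159) = (17 + u² + 9*u)*(-1/159) = -17/159 - 3*u/53 - u²/159)
-m(98, q(6)) = -(-17/159 - 3/53*6 - 1/159*6²) = -(-17/159 - 18/53 - 1/159*36) = -(-17/159 - 18/53 - 12/53) = -1*(-107/159) = 107/159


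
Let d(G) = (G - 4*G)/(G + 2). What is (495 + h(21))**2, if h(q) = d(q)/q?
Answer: 129549924/529 ≈ 2.4490e+5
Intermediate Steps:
d(G) = -3*G/(2 + G) (d(G) = (-3*G)/(2 + G) = -3*G/(2 + G))
h(q) = -3/(2 + q) (h(q) = (-3*q/(2 + q))/q = -3/(2 + q))
(495 + h(21))**2 = (495 - 3/(2 + 21))**2 = (495 - 3/23)**2 = (11382/23)**2 = 129549924/529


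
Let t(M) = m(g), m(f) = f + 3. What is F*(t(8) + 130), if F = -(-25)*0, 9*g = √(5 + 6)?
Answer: 0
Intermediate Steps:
g = √11/9 (g = √(5 + 6)/9 = √11/9 ≈ 0.36851)
m(f) = 3 + f
t(M) = 3 + √11/9
F = 0 (F = -5*0 = 0)
F*(t(8) + 130) = 0*((3 + √11/9) + 130) = 0*(133 + √11/9) = 0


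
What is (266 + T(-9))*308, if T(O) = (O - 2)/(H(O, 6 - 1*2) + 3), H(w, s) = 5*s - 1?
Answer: 81774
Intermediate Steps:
H(w, s) = -1 + 5*s
T(O) = -1/11 + O/22 (T(O) = (O - 2)/((-1 + 5*(6 - 1*2)) + 3) = (-2 + O)/((-1 + 5*(6 - 2)) + 3) = (-2 + O)/((-1 + 5*4) + 3) = (-2 + O)/((-1 + 20) + 3) = (-2 + O)/(19 + 3) = (-2 + O)/22 = (-2 + O)*(1/22) = -1/11 + O/22)
(266 + T(-9))*308 = (266 + (-1/11 + (1/22)*(-9)))*308 = (266 + (-1/11 - 9/22))*308 = (266 - ½)*308 = (531/2)*308 = 81774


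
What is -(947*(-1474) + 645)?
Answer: 1395233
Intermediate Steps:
-(947*(-1474) + 645) = -(-1395878 + 645) = -1*(-1395233) = 1395233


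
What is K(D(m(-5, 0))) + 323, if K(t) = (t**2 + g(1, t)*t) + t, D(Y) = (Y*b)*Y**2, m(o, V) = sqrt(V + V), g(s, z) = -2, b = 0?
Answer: 323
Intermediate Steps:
m(o, V) = sqrt(2)*sqrt(V) (m(o, V) = sqrt(2*V) = sqrt(2)*sqrt(V))
D(Y) = 0 (D(Y) = (Y*0)*Y**2 = 0*Y**2 = 0)
K(t) = t**2 - t (K(t) = (t**2 - 2*t) + t = t**2 - t)
K(D(m(-5, 0))) + 323 = 0*(-1 + 0) + 323 = 0*(-1) + 323 = 0 + 323 = 323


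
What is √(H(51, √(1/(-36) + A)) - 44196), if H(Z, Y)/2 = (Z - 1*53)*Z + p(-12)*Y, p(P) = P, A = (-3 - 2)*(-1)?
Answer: 2*√(-11100 - √179) ≈ 210.84*I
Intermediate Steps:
A = 5 (A = -5*(-1) = 5)
H(Z, Y) = -24*Y + 2*Z*(-53 + Z) (H(Z, Y) = 2*((Z - 1*53)*Z - 12*Y) = 2*((Z - 53)*Z - 12*Y) = 2*((-53 + Z)*Z - 12*Y) = 2*(Z*(-53 + Z) - 12*Y) = 2*(-12*Y + Z*(-53 + Z)) = -24*Y + 2*Z*(-53 + Z))
√(H(51, √(1/(-36) + A)) - 44196) = √((-106*51 - 24*√(1/(-36) + 5) + 2*51²) - 44196) = √((-5406 - 24*√(-1/36 + 5) + 2*2601) - 44196) = √((-5406 - 4*√179 + 5202) - 44196) = √((-204 - 4*√179) - 44196) = √(-44400 - 4*√179)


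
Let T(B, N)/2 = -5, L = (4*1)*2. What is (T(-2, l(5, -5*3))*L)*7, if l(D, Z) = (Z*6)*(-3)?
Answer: -560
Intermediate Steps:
l(D, Z) = -18*Z (l(D, Z) = (6*Z)*(-3) = -18*Z)
L = 8 (L = 4*2 = 8)
T(B, N) = -10 (T(B, N) = 2*(-5) = -10)
(T(-2, l(5, -5*3))*L)*7 = -10*8*7 = -80*7 = -560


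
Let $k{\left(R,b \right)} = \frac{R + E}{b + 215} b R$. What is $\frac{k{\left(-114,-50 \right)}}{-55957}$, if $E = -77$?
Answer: $\frac{72580}{615527} \approx 0.11792$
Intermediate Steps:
$k{\left(R,b \right)} = \frac{R b \left(-77 + R\right)}{215 + b}$ ($k{\left(R,b \right)} = \frac{R - 77}{b + 215} b R = \frac{-77 + R}{215 + b} b R = \frac{b \left(-77 + R\right)}{215 + b} R = \frac{R b \left(-77 + R\right)}{215 + b}$)
$\frac{k{\left(-114,-50 \right)}}{-55957} = \frac{\left(-114\right) \left(-50\right) \frac{1}{215 - 50} \left(-77 - 114\right)}{-55957} = \left(-114\right) \left(-50\right) \frac{1}{165} \left(-191\right) \left(- \frac{1}{55957}\right) = \left(- \frac{72580}{11}\right) \left(- \frac{1}{55957}\right) = \frac{72580}{615527}$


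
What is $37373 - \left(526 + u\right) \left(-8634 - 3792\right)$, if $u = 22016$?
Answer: $280144265$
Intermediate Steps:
$37373 - \left(526 + u\right) \left(-8634 - 3792\right) = 37373 - \left(526 + 22016\right) \left(-8634 - 3792\right) = 37373 - 22542 \left(-12426\right) = 37373 - -280106892 = 37373 + 280106892 = 280144265$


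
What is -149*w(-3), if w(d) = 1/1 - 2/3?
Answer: -149/3 ≈ -49.667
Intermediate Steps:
w(d) = ⅓ (w(d) = 1*1 - 2*⅓ = 1 - ⅔ = ⅓)
-149*w(-3) = -149*⅓ = -149/3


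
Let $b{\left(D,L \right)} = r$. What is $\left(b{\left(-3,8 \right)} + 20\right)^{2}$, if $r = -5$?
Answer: $225$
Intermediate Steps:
$b{\left(D,L \right)} = -5$
$\left(b{\left(-3,8 \right)} + 20\right)^{2} = \left(-5 + 20\right)^{2} = 15^{2} = 225$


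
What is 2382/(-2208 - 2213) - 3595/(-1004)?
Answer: 13501967/4438684 ≈ 3.0419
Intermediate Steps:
2382/(-2208 - 2213) - 3595/(-1004) = 2382/(-4421) - 3595*(-1/1004) = 2382*(-1/4421) + 3595/1004 = -2382/4421 + 3595/1004 = 13501967/4438684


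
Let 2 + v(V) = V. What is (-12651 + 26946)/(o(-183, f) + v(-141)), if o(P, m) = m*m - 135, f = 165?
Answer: 14295/26947 ≈ 0.53049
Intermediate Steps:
v(V) = -2 + V
o(P, m) = -135 + m² (o(P, m) = m² - 135 = -135 + m²)
(-12651 + 26946)/(o(-183, f) + v(-141)) = (-12651 + 26946)/((-135 + 165²) + (-2 - 141)) = 14295/((-135 + 27225) - 143) = 14295/(27090 - 143) = 14295/26947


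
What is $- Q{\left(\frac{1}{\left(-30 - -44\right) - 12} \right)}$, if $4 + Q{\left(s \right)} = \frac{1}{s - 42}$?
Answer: $\frac{334}{83} \approx 4.0241$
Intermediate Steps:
$Q{\left(s \right)} = -4 + \frac{1}{-42 + s}$ ($Q{\left(s \right)} = -4 + \frac{1}{s - 42} = -4 + \frac{1}{-42 + s}$)
$- Q{\left(\frac{1}{\left(-30 - -44\right) - 12} \right)} = - \frac{169 - \frac{4}{\left(-30 - -44\right) - 12}}{-42 + \frac{1}{\left(-30 - -44\right) - 12}} = - \frac{169 - \frac{4}{\left(-30 + 44\right) - 12}}{-42 + \frac{1}{\left(-30 + 44\right) - 12}} = - \frac{169 - \frac{4}{14 - 12}}{-42 + \frac{1}{14 - 12}} = - \frac{169 - \frac{4}{2}}{-42 + \frac{1}{2}} = - \frac{169 - 2}{-42 + \frac{1}{2}} = - \frac{169 - 2}{- \frac{83}{2}} = - \frac{\left(-2\right) 167}{83} = \left(-1\right) \left(- \frac{334}{83}\right) = \frac{334}{83}$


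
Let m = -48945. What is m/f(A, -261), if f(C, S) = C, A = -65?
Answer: 753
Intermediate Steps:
m/f(A, -261) = -48945/(-65) = -48945*(-1/65) = 753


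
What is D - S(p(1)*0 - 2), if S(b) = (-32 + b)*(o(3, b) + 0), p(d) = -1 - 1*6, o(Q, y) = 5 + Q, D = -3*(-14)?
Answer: 314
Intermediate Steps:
D = 42
p(d) = -7 (p(d) = -1 - 6 = -7)
S(b) = -256 + 8*b (S(b) = (-32 + b)*((5 + 3) + 0) = (-32 + b)*(8 + 0) = (-32 + b)*8 = -256 + 8*b)
D - S(p(1)*0 - 2) = 42 - (-256 + 8*(-7*0 - 2)) = 42 - (-256 + 8*(0 - 2)) = 42 - (-256 + 8*(-2)) = 42 - (-256 - 16) = 42 - 1*(-272) = 42 + 272 = 314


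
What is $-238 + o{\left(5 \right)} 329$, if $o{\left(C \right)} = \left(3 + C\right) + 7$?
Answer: $4697$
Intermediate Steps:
$o{\left(C \right)} = 10 + C$
$-238 + o{\left(5 \right)} 329 = -238 + \left(10 + 5\right) 329 = -238 + 15 \cdot 329 = -238 + 4935 = 4697$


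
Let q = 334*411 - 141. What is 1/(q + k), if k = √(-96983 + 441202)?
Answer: 137133/18805115470 - √344219/18805115470 ≈ 7.2611e-6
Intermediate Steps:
q = 137133 (q = 137274 - 141 = 137133)
k = √344219 ≈ 586.70
1/(q + k) = 1/(137133 + √344219)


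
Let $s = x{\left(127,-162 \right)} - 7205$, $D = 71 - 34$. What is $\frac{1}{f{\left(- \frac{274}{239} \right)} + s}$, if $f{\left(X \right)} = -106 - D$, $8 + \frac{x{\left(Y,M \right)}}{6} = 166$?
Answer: $- \frac{1}{6400} \approx -0.00015625$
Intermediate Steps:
$D = 37$ ($D = 71 - 34 = 37$)
$x{\left(Y,M \right)} = 948$ ($x{\left(Y,M \right)} = -48 + 6 \cdot 166 = -48 + 996 = 948$)
$f{\left(X \right)} = -143$ ($f{\left(X \right)} = -106 - 37 = -143$)
$s = -6257$ ($s = 948 - 7205 = -6257$)
$\frac{1}{f{\left(- \frac{274}{239} \right)} + s} = \frac{1}{-143 - 6257} = \frac{1}{-6400} = - \frac{1}{6400}$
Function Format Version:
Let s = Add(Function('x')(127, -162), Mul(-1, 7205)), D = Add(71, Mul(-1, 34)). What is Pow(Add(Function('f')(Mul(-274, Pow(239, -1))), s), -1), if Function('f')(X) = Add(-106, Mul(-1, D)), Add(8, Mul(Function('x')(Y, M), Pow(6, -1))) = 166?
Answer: Rational(-1, 6400) ≈ -0.00015625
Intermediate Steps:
D = 37 (D = Add(71, -34) = 37)
Function('x')(Y, M) = 948 (Function('x')(Y, M) = Add(-48, Mul(6, 166)) = Add(-48, 996) = 948)
Function('f')(X) = -143 (Function('f')(X) = Add(-106, Mul(-1, 37)) = Add(-106, -37) = -143)
s = -6257 (s = Add(948, Mul(-1, 7205)) = Add(948, -7205) = -6257)
Pow(Add(Function('f')(Mul(-274, Pow(239, -1))), s), -1) = Pow(Add(-143, -6257), -1) = Pow(-6400, -1) = Rational(-1, 6400)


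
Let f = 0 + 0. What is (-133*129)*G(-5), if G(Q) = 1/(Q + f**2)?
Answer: 17157/5 ≈ 3431.4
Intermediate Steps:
f = 0
G(Q) = 1/Q (G(Q) = 1/(Q + 0**2) = 1/(Q + 0) = 1/Q)
(-133*129)*G(-5) = -133*129/(-5) = -17157*(-1/5) = 17157/5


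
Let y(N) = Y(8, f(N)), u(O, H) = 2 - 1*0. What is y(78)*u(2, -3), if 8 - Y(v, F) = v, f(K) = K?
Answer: 0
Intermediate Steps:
u(O, H) = 2 (u(O, H) = 2 + 0 = 2)
Y(v, F) = 8 - v
y(N) = 0 (y(N) = 8 - 1*8 = 8 - 8 = 0)
y(78)*u(2, -3) = 0*2 = 0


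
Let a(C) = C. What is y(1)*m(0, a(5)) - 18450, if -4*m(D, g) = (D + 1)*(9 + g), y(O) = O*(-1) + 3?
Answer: -18457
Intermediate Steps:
y(O) = 3 - O (y(O) = -O + 3 = 3 - O)
m(D, g) = -(1 + D)*(9 + g)/4 (m(D, g) = -(D + 1)*(9 + g)/4 = -(1 + D)*(9 + g)/4)
y(1)*m(0, a(5)) - 18450 = (3 - 1*1)*(-9/4 - 9/4*0 - ¼*5 - ¼*0*5) - 18450 = (3 - 1)*(-9/4 + 0 - 5/4 + 0) - 18450 = 2*(-7/2) - 18450 = -7 - 18450 = -18457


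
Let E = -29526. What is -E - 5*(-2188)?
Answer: 40466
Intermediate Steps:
-E - 5*(-2188) = -1*(-29526) - 5*(-2188) = 29526 - 1*(-10940) = 29526 + 10940 = 40466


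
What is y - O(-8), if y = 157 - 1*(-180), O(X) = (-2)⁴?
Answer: 321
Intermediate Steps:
O(X) = 16
y = 337 (y = 157 + 180 = 337)
y - O(-8) = 337 - 1*16 = 337 - 16 = 321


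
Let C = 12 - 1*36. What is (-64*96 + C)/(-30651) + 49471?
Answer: 505447263/10217 ≈ 49471.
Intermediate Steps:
C = -24 (C = 12 - 36 = -24)
(-64*96 + C)/(-30651) + 49471 = (-64*96 - 24)/(-30651) + 49471 = (-6144 - 24)*(-1/30651) + 49471 = -6168*(-1/30651) + 49471 = 2056/10217 + 49471 = 505447263/10217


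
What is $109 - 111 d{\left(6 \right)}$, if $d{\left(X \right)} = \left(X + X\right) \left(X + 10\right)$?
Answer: $-21203$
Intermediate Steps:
$d{\left(X \right)} = 2 X \left(10 + X\right)$
$109 - 111 d{\left(6 \right)} = 109 - 111 \cdot 2 \cdot 6 \left(10 + 6\right) = 109 - 111 \cdot 2 \cdot 6 \cdot 16 = 109 - 21312 = -21203$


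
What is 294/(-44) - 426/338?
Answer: -29529/3718 ≈ -7.9422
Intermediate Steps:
294/(-44) - 426/338 = 294*(-1/44) - 426*1/338 = -147/22 - 213/169 = -29529/3718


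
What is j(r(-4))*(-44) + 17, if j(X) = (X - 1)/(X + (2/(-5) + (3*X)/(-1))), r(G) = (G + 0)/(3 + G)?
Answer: 229/7 ≈ 32.714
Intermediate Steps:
r(G) = G/(3 + G)
j(X) = (-1 + X)/(-⅖ - 2*X) (j(X) = (-1 + X)/(X + (2*(-⅕) + (3*X)*(-1))) = (-1 + X)/(X + (-⅖ - 3*X)) = (-1 + X)/(-⅖ - 2*X))
j(r(-4))*(-44) + 17 = (5*(1 - (-4)/(3 - 4))/(2*(1 + 5*(-4/(3 - 4)))))*(-44) + 17 = (5*(1 - (-4)/(-1))/(2*(1 + 5*(-4/(-1)))))*(-44) + 17 = (5*(1 - (-4)*(-1))/(2*(1 + 5*(-4*(-1)))))*(-44) + 17 = (5*(1 - 1*4)/(2*(1 + 5*4)))*(-44) + 17 = (5*(1 - 4)/(2*(1 + 20)))*(-44) + 17 = ((5/2)*(-3)/21)*(-44) + 17 = ((5/2)*(1/21)*(-3))*(-44) + 17 = -5/14*(-44) + 17 = 110/7 + 17 = 229/7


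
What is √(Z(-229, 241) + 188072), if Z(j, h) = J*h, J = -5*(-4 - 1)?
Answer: √194097 ≈ 440.56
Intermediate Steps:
J = 25 (J = -5*(-5) = 25)
Z(j, h) = 25*h
√(Z(-229, 241) + 188072) = √(25*241 + 188072) = √(6025 + 188072) = √194097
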